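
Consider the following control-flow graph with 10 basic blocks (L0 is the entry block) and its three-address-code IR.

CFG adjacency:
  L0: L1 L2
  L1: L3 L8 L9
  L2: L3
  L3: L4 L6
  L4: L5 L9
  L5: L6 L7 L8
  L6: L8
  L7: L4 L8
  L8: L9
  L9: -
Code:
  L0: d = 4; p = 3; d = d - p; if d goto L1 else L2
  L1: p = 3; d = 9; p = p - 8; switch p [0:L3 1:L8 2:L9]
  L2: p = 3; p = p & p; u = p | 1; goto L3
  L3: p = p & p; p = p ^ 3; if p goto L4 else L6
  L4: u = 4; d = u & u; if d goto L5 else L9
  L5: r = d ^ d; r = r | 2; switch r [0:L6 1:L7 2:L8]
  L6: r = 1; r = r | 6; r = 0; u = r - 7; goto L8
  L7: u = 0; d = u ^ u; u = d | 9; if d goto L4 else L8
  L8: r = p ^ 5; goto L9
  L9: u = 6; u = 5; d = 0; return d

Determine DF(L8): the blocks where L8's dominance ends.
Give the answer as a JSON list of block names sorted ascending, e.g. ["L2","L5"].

Answer: ["L9"]

Working:
idom tree: L1←L0 L2←L0 L3←L0 L4←L3 L5←L4 L6←L3 L7←L5 L8←L0 L9←L0
Dom∩ at merges:
  L3: preds {L1,L2}: {L0,L1} ∩ {L0,L2} = {L0}; idom=L0
  L4: preds {L3,L7}: {L0,L3} ∩ {L0,L3,L4,L5,L7} = {L0,L3}; idom=L3
  L6: preds {L3,L5}: {L0,L3} ∩ {L0,L3,L4,L5} = {L0,L3}; idom=L3
  L8: preds {L1,L5,L6,L7}: {L0,L1} ∩ {L0,L3,L4,L5} ∩ {L0,L3,L6} ∩ {L0,L3,L4,L5,L7} = {L0}; idom=L0
  L9: preds {L1,L4,L8}: {L0,L1} ∩ {L0,L3,L4} ∩ {L0,L8} = {L0}; idom=L0

DF walk-up:
  L3←L1: walk L1 to L0
  L3←L2: walk L2 to L0
  L4←L3: walk · to L3
  L4←L7: walk L7→L5→L4 to L3
  L6←L3: walk · to L3
  L6←L5: walk L5→L4 to L3
  L8←L1: walk L1 to L0
  L8←L5: walk L5→L4→L3 to L0
  L8←L6: walk L6→L3 to L0
  L8←L7: walk L7→L5→L4→L3 to L0
  L9←L1: walk L1 to L0
  L9←L4: walk L4→L3 to L0
  L9←L8: walk L8 to L0
  L0 → ∅
  L1 → {L3,L8,L9}
  L2 → {L3}
  L3 → {L8,L9}
  L4 → {L4,L6,L8,L9}
  L5 → {L4,L6,L8}
  L6 → {L8}
  L7 → {L4,L8}
  L8 → {L9}
  L9 → ∅

DF(L8) = ["L9"]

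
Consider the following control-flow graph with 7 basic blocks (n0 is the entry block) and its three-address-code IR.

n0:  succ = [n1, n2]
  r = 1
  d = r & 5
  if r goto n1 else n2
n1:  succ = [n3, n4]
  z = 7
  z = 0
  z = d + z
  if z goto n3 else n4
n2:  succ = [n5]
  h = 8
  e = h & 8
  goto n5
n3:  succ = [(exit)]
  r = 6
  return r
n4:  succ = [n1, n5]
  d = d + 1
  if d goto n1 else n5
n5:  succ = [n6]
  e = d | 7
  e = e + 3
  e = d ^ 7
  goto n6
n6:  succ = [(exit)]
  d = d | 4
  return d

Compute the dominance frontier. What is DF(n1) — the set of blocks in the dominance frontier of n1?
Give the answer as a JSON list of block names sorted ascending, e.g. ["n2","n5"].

idom tree: n1←n0 n2←n0 n3←n1 n4←n1 n5←n0 n6←n5
Dom at joins:
  n1: preds {n0,n4}: {n0} ∩ {n0,n1,n4} = {n0}; idom=n0
  n5: preds {n2,n4}: {n0,n2} ∩ {n0,n1,n4} = {n0}; idom=n0

DF walk-up:
  join n1 pred n0: · stop@n0
  join n1 pred n4: n4→n1 stop@n0
  join n5 pred n2: n2 stop@n0
  join n5 pred n4: n4→n1 stop@n0
  n0 → ∅
  n1 → {n1,n5}
  n2 → {n5}
  n3 → ∅
  n4 → {n1,n5}
  n5 → ∅
  n6 → ∅

DF(n1) = ["n1", "n5"]

Answer: ["n1", "n5"]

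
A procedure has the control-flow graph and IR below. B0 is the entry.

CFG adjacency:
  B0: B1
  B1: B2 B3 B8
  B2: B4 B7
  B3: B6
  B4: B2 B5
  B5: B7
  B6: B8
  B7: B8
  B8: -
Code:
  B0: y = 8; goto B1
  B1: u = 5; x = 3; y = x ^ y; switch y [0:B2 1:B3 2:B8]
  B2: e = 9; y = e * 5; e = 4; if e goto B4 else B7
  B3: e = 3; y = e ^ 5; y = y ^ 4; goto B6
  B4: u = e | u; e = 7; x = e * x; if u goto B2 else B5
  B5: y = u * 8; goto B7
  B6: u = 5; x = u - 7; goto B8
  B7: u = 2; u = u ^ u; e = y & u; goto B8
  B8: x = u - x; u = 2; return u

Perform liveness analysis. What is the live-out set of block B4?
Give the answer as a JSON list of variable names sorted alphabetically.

Per-block:
  B0: {y} / ∅
  B1: {u,x,y} / {y}
  B2: {e,y} / ∅
  B3: {e,y} / ∅
  B4: {e,u,x} / {e,u,x}
  B5: {y} / {u}
  B6: {u,x} / ∅
  B7: {e,u} / {y}
  B8: {u,x} / {u,x}

Backward fixpoint:
  B0: in=∅ out={y}
  B1: in={y} out={u,x}
  B2: in={u,x} out={e,u,x,y}
  B3: in=∅ out=∅
  B4: in={e,u,x} out={u,x}
  B5: in={u,x} out={x,y}
  B6: in=∅ out={u,x}
  B7: in={x,y} out={u,x}
  B8: in={u,x} out=∅

live-out(B4) = ["u", "x"]

Answer: ["u", "x"]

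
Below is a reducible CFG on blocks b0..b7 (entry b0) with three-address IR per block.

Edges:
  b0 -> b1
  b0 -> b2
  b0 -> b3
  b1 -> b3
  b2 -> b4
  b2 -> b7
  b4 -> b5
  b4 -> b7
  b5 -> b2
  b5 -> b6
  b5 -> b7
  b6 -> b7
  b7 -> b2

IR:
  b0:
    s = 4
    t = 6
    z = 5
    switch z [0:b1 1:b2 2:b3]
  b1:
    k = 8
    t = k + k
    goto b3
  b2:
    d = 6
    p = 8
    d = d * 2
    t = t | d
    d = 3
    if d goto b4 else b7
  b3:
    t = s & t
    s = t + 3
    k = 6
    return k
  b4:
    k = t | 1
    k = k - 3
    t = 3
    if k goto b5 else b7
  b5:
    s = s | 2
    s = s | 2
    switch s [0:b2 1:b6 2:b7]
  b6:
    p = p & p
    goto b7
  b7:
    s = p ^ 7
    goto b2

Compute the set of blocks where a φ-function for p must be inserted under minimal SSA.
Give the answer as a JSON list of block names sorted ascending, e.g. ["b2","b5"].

idom tree: b1←b0 b2←b0 b3←b0 b4←b2 b5←b4 b6←b5 b7←b2
Dom∩ at merges:
  b2: preds {b0,b5,b7}: {b0} ∩ {b0,b2,b4,b5} ∩ {b0,b2,b7} = {b0}; idom=b0
  b3: preds {b0,b1}: {b0} ∩ {b0,b1} = {b0}; idom=b0
  b7: preds {b2,b4,b5,b6}: {b0,b2} ∩ {b0,b2,b4} ∩ {b0,b2,b4,b5} ∩ {b0,b2,b4,b5,b6} = {b0,b2}; idom=b2

Frontier:
  b2←b0: walk · to b0
  b2←b5: walk b5→b4→b2 to b0
  b2←b7: walk b7→b2 to b0
  b3←b0: walk · to b0
  b3←b1: walk b1 to b0
  b7←b2: walk · to b2
  b7←b4: walk b4 to b2
  b7←b5: walk b5→b4 to b2
  b7←b6: walk b6→b5→b4 to b2
  b0 → ∅
  b1 → {b3}
  b2 → {b2}
  b3 → ∅
  b4 → {b2,b7}
  b5 → {b2,b7}
  b6 → {b7}
  b7 → {b2}

φ for p: defs {b2,b6}
  DF⁺ = {b2,b7}

Answer: ["b2", "b7"]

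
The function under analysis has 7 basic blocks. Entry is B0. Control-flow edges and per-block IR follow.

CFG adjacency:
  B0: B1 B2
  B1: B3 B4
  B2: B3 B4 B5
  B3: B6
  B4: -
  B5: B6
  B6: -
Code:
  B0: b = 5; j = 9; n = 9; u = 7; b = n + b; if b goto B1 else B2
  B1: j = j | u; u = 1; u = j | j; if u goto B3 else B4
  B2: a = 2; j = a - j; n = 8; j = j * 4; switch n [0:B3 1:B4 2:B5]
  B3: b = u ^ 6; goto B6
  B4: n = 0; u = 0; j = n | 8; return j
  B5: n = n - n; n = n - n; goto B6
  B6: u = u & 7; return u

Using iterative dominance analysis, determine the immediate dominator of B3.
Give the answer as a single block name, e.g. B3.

idom tree: B1←B0 B2←B0 B3←B0 B4←B0 B5←B2 B6←B0
Dom∩ at merges:
  B3: preds {B1,B2}: {B0,B1} ∩ {B0,B2} = {B0}; idom=B0
  B4: preds {B1,B2}: {B0,B1} ∩ {B0,B2} = {B0}; idom=B0
  B6: preds {B3,B5}: {B0,B3} ∩ {B0,B2,B5} = {B0}; idom=B0

idom(B3) = B0

Answer: B0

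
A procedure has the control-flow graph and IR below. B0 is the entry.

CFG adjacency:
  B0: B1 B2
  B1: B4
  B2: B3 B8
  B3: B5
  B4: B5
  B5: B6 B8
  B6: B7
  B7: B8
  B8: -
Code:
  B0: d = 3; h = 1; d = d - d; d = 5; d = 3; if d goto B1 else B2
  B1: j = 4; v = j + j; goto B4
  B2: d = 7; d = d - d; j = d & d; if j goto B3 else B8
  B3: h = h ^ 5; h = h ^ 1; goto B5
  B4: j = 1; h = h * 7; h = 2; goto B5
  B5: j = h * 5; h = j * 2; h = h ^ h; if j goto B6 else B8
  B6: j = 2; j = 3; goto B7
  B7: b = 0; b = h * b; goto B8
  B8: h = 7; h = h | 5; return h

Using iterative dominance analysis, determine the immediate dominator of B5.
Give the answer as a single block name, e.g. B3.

Answer: B0

Working:
idom tree: B1←B0 B2←B0 B3←B2 B4←B1 B5←B0 B6←B5 B7←B6 B8←B0
Dom∩ at merges:
  B5: preds {B3,B4}: {B0,B2,B3} ∩ {B0,B1,B4} = {B0}; idom=B0
  B8: preds {B2,B5,B7}: {B0,B2} ∩ {B0,B5} ∩ {B0,B5,B6,B7} = {B0}; idom=B0

idom(B5) = B0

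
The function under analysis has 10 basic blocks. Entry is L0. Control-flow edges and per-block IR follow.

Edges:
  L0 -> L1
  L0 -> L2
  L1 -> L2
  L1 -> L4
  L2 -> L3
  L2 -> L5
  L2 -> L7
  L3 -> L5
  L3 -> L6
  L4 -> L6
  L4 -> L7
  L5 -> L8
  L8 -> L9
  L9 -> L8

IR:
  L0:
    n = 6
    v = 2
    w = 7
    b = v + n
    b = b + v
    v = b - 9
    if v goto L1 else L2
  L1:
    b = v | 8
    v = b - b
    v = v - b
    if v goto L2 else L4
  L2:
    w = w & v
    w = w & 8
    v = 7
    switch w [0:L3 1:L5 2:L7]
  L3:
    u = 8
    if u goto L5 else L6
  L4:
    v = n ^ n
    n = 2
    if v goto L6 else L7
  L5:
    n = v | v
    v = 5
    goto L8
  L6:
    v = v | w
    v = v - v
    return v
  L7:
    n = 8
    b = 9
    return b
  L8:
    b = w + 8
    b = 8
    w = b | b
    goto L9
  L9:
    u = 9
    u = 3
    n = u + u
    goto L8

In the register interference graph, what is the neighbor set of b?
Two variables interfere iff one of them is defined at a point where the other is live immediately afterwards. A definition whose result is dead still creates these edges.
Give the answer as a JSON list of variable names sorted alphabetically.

Block summaries:
  L0: {b,n,v,w} / ∅
  L1: {b,v} / {v}
  L2: {v,w} / {v,w}
  L3: {u} / ∅
  L4: {n,v} / {n}
  L5: {n,v} / {v}
  L6: {v} / {v,w}
  L7: {b,n} / ∅
  L8: {b,w} / {w}
  L9: {n,u} / ∅

Backward fixpoint:
  L0 li=∅ lo={n,v,w}
  L1 li={n,v,w} lo={n,v,w}
  L2 li={v,w} lo={v,w}
  L3 li={v,w} lo={v,w}
  L4 li={n,w} lo={v,w}
  L5 li={v,w} lo={w}
  L6 li={v,w} lo=∅
  L7 li=∅ lo=∅
  L8 li={w} lo={w}
  L9 li={w} lo={w}

Conflict graph:
  b — {n,v,w}
  n — {b,v,w}
  u — {v,w}
  v — {b,n,u,w}
  w — {b,n,u,v}

N(b) = ["n", "v", "w"]

Answer: ["n", "v", "w"]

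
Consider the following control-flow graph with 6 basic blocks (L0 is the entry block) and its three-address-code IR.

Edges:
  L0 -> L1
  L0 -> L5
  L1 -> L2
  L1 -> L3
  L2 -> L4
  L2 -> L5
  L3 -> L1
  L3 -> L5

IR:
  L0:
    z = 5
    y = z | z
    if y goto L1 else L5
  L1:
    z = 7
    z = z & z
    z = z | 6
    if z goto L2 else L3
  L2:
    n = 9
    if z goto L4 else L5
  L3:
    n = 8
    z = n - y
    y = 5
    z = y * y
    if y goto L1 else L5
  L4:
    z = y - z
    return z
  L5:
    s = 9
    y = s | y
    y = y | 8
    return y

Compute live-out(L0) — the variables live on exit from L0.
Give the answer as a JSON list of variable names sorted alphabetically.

def/use:
  L0 def {y,z} use ∅
  L1 def {z} use ∅
  L2 def {n} use {z}
  L3 def {n,y,z} use {y}
  L4 def {z} use {y,z}
  L5 def {s,y} use {y}

Live sets:
  live L0: ∅→{y}
  live L1: {y}→{y,z}
  live L2: {y,z}→{y,z}
  live L3: {y}→{y}
  live L4: {y,z}→∅
  live L5: {y}→∅

live-out(L0) = ["y"]

Answer: ["y"]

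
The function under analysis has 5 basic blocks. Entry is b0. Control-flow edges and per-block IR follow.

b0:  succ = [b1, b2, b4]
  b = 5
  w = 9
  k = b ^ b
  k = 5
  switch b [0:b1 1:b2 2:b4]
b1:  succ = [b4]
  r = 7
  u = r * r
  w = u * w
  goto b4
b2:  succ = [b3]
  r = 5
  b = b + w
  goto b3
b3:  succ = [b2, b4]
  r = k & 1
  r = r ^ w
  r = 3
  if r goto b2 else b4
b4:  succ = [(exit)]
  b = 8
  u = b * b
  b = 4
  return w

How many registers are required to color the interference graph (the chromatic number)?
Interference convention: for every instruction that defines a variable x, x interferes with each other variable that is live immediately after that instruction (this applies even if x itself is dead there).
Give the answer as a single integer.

Answer: 4

Derivation:
Per-block:
  b0: def={b,k,w} ue=∅
  b1: def={r,u,w} ue={w}
  b2: def={b,r} ue={b,w}
  b3: def={r} ue={k,w}
  b4: def={b,u} ue={w}

Backward fixpoint:
  b0 li=∅ lo={b,k,w}
  b1 li={w} lo={w}
  b2 li={b,k,w} lo={b,k,w}
  b3 li={b,k,w} lo={b,k,w}
  b4 li={w} lo=∅

Conflict graph:
  b — {k,r,w}
  k — {b,r,w}
  r — {b,k,w}
  u — {w}
  w — {b,k,r,u}

Colouring:
  {b,k,r,w} pairwise interfere (4-clique) ⇒ χ ≥ 4
  4-colouring: r0={w}  r1={b,u}  r2={k}  r3={r}
  χ = 4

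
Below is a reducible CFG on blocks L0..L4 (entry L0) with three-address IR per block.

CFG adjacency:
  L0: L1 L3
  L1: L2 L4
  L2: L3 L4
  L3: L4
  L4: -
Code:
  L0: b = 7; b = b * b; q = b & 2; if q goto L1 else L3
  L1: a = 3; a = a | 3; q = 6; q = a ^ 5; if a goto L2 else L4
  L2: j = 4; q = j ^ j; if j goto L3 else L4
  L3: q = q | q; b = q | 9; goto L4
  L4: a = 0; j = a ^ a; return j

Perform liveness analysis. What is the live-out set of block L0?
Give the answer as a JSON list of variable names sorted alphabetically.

Block summaries:
  L0: {b,q} / ∅
  L1: {a,q} / ∅
  L2: {j,q} / ∅
  L3: {b,q} / {q}
  L4: {a,j} / ∅

Backward fixpoint:
  L0: in=∅ out={q}
  L1: in=∅ out=∅
  L2: in=∅ out={q}
  L3: in={q} out=∅
  L4: in=∅ out=∅

live-out(L0) = ["q"]

Answer: ["q"]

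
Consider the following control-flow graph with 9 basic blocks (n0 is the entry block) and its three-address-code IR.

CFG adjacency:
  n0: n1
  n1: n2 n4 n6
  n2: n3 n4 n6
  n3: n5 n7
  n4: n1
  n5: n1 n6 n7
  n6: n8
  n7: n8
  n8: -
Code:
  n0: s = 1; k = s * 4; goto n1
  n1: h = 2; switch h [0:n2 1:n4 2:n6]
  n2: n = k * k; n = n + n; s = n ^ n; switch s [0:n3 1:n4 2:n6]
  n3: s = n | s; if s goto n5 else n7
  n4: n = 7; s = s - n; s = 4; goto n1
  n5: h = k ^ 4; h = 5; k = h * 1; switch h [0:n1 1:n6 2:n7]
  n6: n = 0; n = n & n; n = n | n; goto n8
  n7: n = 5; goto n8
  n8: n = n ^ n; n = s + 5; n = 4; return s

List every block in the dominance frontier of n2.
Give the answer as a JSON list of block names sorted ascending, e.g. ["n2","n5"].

Answer: ["n1", "n4", "n6", "n8"]

Derivation:
idom tree: n1←n0 n2←n1 n3←n2 n4←n1 n5←n3 n6←n1 n7←n3 n8←n1
Dom∩ at merges:
  n1: preds {n0,n4,n5}: {n0} ∩ {n0,n1,n4} ∩ {n0,n1,n2,n3,n5} = {n0}; idom=n0
  n4: preds {n1,n2}: {n0,n1} ∩ {n0,n1,n2} = {n0,n1}; idom=n1
  n6: preds {n1,n2,n5}: {n0,n1} ∩ {n0,n1,n2} ∩ {n0,n1,n2,n3,n5} = {n0,n1}; idom=n1
  n7: preds {n3,n5}: {n0,n1,n2,n3} ∩ {n0,n1,n2,n3,n5} = {n0,n1,n2,n3}; idom=n3
  n8: preds {n6,n7}: {n0,n1,n6} ∩ {n0,n1,n2,n3,n7} = {n0,n1}; idom=n1

DF derivation:
  n1←n0: walk · to n0
  n1←n4: walk n4→n1 to n0
  n1←n5: walk n5→n3→n2→n1 to n0
  n4←n1: walk · to n1
  n4←n2: walk n2 to n1
  n6←n1: walk · to n1
  n6←n2: walk n2 to n1
  n6←n5: walk n5→n3→n2 to n1
  n7←n3: walk · to n3
  n7←n5: walk n5 to n3
  n8←n6: walk n6 to n1
  n8←n7: walk n7→n3→n2 to n1
  DF(n0)=∅
  DF(n1)={n1}
  DF(n2)={n1,n4,n6,n8}
  DF(n3)={n1,n6,n8}
  DF(n4)={n1}
  DF(n5)={n1,n6,n7}
  DF(n6)={n8}
  DF(n7)={n8}
  DF(n8)=∅

DF(n2) = ["n1", "n4", "n6", "n8"]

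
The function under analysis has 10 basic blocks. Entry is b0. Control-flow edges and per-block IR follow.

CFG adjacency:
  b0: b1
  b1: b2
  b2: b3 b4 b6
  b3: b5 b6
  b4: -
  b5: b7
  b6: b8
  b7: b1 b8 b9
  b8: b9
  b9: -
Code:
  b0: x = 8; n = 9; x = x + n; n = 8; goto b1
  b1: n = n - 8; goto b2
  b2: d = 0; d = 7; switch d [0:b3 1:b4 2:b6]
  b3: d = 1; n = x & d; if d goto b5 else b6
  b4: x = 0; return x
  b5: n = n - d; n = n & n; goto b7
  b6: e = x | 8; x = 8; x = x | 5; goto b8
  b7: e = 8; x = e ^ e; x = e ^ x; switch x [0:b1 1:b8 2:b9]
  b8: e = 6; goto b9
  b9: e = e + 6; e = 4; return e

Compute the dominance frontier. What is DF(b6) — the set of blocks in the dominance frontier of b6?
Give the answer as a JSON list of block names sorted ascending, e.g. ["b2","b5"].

Answer: ["b8"]

Derivation:
idom tree: b1←b0 b2←b1 b3←b2 b4←b2 b5←b3 b6←b2 b7←b5 b8←b2 b9←b2
Dom at joins:
  b1: preds {b0,b7}: {b0} ∩ {b0,b1,b2,b3,b5,b7} = {b0}; idom=b0
  b6: preds {b2,b3}: {b0,b1,b2} ∩ {b0,b1,b2,b3} = {b0,b1,b2}; idom=b2
  b8: preds {b6,b7}: {b0,b1,b2,b6} ∩ {b0,b1,b2,b3,b5,b7} = {b0,b1,b2}; idom=b2
  b9: preds {b7,b8}: {b0,b1,b2,b3,b5,b7} ∩ {b0,b1,b2,b8} = {b0,b1,b2}; idom=b2

DF derivation:
  b1←b0: walk · to b0
  b1←b7: walk b7→b5→b3→b2→b1 to b0
  b6←b2: walk · to b2
  b6←b3: walk b3 to b2
  b8←b6: walk b6 to b2
  b8←b7: walk b7→b5→b3 to b2
  b9←b7: walk b7→b5→b3 to b2
  b9←b8: walk b8 to b2
  b0 → ∅
  b1 → {b1}
  b2 → {b1}
  b3 → {b1,b6,b8,b9}
  b4 → ∅
  b5 → {b1,b8,b9}
  b6 → {b8}
  b7 → {b1,b8,b9}
  b8 → {b9}
  b9 → ∅

DF(b6) = ["b8"]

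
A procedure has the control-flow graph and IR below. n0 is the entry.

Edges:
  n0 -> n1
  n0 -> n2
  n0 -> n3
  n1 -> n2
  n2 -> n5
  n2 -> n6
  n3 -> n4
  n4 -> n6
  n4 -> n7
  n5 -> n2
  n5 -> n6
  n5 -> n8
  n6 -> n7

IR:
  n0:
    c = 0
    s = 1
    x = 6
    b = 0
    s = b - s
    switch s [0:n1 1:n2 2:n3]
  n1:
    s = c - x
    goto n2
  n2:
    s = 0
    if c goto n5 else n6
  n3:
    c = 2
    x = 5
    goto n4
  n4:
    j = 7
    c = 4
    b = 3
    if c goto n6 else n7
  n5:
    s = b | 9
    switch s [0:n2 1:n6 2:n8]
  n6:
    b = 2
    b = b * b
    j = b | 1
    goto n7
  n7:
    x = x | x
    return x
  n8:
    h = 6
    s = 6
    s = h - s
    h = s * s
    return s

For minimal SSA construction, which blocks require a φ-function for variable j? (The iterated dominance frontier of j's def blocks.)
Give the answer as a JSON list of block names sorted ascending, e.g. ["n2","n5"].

Answer: ["n6", "n7"]

Working:
idom tree: n1←n0 n2←n0 n3←n0 n4←n3 n5←n2 n6←n0 n7←n0 n8←n5
Dom∩ at merges:
  n2: preds {n0,n1,n5}: {n0} ∩ {n0,n1} ∩ {n0,n2,n5} = {n0}; idom=n0
  n6: preds {n2,n4,n5}: {n0,n2} ∩ {n0,n3,n4} ∩ {n0,n2,n5} = {n0}; idom=n0
  n7: preds {n4,n6}: {n0,n3,n4} ∩ {n0,n6} = {n0}; idom=n0

Frontier:
  join n2 pred n0: · stop@n0
  join n2 pred n1: n1 stop@n0
  join n2 pred n5: n5→n2 stop@n0
  join n6 pred n2: n2 stop@n0
  join n6 pred n4: n4→n3 stop@n0
  join n6 pred n5: n5→n2 stop@n0
  join n7 pred n4: n4→n3 stop@n0
  join n7 pred n6: n6 stop@n0
  n0: DF=∅
  n1: DF={n2}
  n2: DF={n2,n6}
  n3: DF={n6,n7}
  n4: DF={n6,n7}
  n5: DF={n2,n6}
  n6: DF={n7}
  n7: DF=∅
  n8: DF=∅

φ for j: defs {n4,n6}
  DF⁺ = {n6,n7}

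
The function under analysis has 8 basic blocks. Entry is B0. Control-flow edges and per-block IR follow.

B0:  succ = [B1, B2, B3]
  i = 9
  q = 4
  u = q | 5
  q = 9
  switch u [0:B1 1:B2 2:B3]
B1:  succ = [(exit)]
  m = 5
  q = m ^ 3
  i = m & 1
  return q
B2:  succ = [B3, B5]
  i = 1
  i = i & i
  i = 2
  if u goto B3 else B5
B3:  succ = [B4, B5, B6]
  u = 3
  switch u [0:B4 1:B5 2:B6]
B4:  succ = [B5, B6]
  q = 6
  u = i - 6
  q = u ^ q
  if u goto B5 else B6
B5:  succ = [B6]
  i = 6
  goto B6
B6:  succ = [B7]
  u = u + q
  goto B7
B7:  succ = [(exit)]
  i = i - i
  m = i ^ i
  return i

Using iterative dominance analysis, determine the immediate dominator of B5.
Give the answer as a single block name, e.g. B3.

Answer: B0

Derivation:
idom tree: B1←B0 B2←B0 B3←B0 B4←B3 B5←B0 B6←B0 B7←B6
Dom at joins:
  B3: preds {B0,B2}: {B0} ∩ {B0,B2} = {B0}; idom=B0
  B5: preds {B2,B3,B4}: {B0,B2} ∩ {B0,B3} ∩ {B0,B3,B4} = {B0}; idom=B0
  B6: preds {B3,B4,B5}: {B0,B3} ∩ {B0,B3,B4} ∩ {B0,B5} = {B0}; idom=B0

idom(B5) = B0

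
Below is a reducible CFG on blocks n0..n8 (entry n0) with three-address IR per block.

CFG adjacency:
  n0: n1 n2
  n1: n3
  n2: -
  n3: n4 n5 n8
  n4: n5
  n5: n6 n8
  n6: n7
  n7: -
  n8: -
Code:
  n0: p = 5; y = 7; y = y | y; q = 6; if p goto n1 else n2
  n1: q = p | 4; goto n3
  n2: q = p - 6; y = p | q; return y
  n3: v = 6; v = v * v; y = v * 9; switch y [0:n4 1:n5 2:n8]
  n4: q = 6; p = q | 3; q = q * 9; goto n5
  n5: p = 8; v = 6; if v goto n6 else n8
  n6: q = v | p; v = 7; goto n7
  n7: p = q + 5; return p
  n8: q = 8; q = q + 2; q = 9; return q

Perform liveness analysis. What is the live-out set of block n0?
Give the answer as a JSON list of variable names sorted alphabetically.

def/use:
  n0: {p,q,y} / ∅
  n1: {q} / {p}
  n2: {q,y} / {p}
  n3: {v,y} / ∅
  n4: {p,q} / ∅
  n5: {p,v} / ∅
  n6: {q,v} / {p,v}
  n7: {p} / {q}
  n8: {q} / ∅

Liveness:
  live n0: ∅→{p}
  live n1: {p}→∅
  live n2: {p}→∅
  live n3: ∅→∅
  live n4: ∅→∅
  live n5: ∅→{p,v}
  live n6: {p,v}→{q}
  live n7: {q}→∅
  live n8: ∅→∅

live-out(n0) = ["p"]

Answer: ["p"]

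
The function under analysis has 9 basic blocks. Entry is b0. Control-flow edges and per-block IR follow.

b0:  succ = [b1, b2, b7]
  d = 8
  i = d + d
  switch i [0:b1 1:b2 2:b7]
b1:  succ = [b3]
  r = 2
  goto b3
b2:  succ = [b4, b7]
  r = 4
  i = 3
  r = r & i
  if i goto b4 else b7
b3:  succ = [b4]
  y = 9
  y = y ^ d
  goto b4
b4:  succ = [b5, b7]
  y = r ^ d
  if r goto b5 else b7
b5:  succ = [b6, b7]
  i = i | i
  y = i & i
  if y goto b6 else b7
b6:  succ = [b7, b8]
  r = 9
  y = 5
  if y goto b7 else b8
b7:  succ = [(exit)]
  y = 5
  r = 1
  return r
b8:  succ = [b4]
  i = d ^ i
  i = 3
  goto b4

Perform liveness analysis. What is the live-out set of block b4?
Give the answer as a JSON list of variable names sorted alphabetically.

def/use:
  b0 def {d,i} use ∅
  b1 def {r} use ∅
  b2 def {i,r} use ∅
  b3 def {y} use {d}
  b4 def {y} use {d,r}
  b5 def {i,y} use {i}
  b6 def {r,y} use ∅
  b7 def {r,y} use ∅
  b8 def {i} use {d,i}

Backward fixpoint:
  live b0: ∅→{d,i}
  live b1: {d,i}→{d,i,r}
  live b2: {d}→{d,i,r}
  live b3: {d,i,r}→{d,i,r}
  live b4: {d,i,r}→{d,i}
  live b5: {d,i}→{d,i}
  live b6: {d,i}→{d,i,r}
  live b7: ∅→∅
  live b8: {d,i,r}→{d,i,r}

live-out(b4) = ["d", "i"]

Answer: ["d", "i"]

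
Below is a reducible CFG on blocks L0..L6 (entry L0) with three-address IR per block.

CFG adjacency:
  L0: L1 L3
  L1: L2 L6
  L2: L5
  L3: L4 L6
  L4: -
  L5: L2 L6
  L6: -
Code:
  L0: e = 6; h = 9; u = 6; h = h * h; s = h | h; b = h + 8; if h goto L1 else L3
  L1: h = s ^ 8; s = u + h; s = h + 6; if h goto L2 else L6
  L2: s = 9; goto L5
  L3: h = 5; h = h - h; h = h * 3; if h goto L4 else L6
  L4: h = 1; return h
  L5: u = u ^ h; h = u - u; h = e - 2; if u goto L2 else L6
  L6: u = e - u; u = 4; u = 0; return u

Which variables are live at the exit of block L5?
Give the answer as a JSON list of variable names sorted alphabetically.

Answer: ["e", "h", "u"]

Working:
def/use:
  L0: def={b,e,h,s,u} ue=∅
  L1: def={h,s} ue={s,u}
  L2: def={s} ue=∅
  L3: def={h} ue=∅
  L4: def={h} ue=∅
  L5: def={h,u} ue={e,h,u}
  L6: def={u} ue={e,u}

Backward fixpoint:
  L0: in=∅ out={e,s,u}
  L1: in={e,s,u} out={e,h,u}
  L2: in={e,h,u} out={e,h,u}
  L3: in={e,u} out={e,u}
  L4: in=∅ out=∅
  L5: in={e,h,u} out={e,h,u}
  L6: in={e,u} out=∅

live-out(L5) = ["e", "h", "u"]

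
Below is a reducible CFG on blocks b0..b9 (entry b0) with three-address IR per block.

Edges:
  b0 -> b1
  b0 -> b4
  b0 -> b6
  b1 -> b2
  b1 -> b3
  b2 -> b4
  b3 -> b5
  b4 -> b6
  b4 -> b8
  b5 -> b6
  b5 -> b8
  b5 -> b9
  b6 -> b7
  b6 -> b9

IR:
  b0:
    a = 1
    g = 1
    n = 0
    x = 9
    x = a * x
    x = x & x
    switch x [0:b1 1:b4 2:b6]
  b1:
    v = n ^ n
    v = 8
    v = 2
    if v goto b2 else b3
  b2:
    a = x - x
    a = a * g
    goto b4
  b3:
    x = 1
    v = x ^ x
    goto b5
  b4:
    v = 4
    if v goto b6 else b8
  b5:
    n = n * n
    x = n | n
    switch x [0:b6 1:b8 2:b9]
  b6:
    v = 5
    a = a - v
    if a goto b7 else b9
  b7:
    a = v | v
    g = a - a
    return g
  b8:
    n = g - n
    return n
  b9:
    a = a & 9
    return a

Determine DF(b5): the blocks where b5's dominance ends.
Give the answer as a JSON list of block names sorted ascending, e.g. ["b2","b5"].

Answer: ["b6", "b8", "b9"]

Derivation:
idom tree: b1←b0 b2←b1 b3←b1 b4←b0 b5←b3 b6←b0 b7←b6 b8←b0 b9←b0
Dom at joins:
  b4: preds {b0,b2}: {b0} ∩ {b0,b1,b2} = {b0}; idom=b0
  b6: preds {b0,b4,b5}: {b0} ∩ {b0,b4} ∩ {b0,b1,b3,b5} = {b0}; idom=b0
  b8: preds {b4,b5}: {b0,b4} ∩ {b0,b1,b3,b5} = {b0}; idom=b0
  b9: preds {b5,b6}: {b0,b1,b3,b5} ∩ {b0,b6} = {b0}; idom=b0

DF walk-up:
  b4←b0: walk · to b0
  b4←b2: walk b2→b1 to b0
  b6←b0: walk · to b0
  b6←b4: walk b4 to b0
  b6←b5: walk b5→b3→b1 to b0
  b8←b4: walk b4 to b0
  b8←b5: walk b5→b3→b1 to b0
  b9←b5: walk b5→b3→b1 to b0
  b9←b6: walk b6 to b0
  DF(b0)=∅
  DF(b1)={b4,b6,b8,b9}
  DF(b2)={b4}
  DF(b3)={b6,b8,b9}
  DF(b4)={b6,b8}
  DF(b5)={b6,b8,b9}
  DF(b6)={b9}
  DF(b7)=∅
  DF(b8)=∅
  DF(b9)=∅

DF(b5) = ["b6", "b8", "b9"]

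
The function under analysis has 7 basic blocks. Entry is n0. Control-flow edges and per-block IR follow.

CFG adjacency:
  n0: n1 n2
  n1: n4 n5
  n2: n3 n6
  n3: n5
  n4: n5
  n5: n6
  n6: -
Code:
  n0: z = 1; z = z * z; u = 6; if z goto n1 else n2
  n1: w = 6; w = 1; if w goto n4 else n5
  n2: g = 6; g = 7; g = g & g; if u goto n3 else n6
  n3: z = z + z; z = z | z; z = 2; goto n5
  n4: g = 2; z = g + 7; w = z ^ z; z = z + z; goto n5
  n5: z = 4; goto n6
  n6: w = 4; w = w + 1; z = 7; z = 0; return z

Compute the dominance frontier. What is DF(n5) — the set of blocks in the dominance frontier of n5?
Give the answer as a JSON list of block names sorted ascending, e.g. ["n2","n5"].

idom tree: n1←n0 n2←n0 n3←n2 n4←n1 n5←n0 n6←n0
Dom at joins:
  n5: preds {n1,n3,n4}: {n0,n1} ∩ {n0,n2,n3} ∩ {n0,n1,n4} = {n0}; idom=n0
  n6: preds {n2,n5}: {n0,n2} ∩ {n0,n5} = {n0}; idom=n0

DF walk-up:
  n5←n1: walk n1 to n0
  n5←n3: walk n3→n2 to n0
  n5←n4: walk n4→n1 to n0
  n6←n2: walk n2 to n0
  n6←n5: walk n5 to n0
  n0: DF=∅
  n1: DF={n5}
  n2: DF={n5,n6}
  n3: DF={n5}
  n4: DF={n5}
  n5: DF={n6}
  n6: DF=∅

DF(n5) = ["n6"]

Answer: ["n6"]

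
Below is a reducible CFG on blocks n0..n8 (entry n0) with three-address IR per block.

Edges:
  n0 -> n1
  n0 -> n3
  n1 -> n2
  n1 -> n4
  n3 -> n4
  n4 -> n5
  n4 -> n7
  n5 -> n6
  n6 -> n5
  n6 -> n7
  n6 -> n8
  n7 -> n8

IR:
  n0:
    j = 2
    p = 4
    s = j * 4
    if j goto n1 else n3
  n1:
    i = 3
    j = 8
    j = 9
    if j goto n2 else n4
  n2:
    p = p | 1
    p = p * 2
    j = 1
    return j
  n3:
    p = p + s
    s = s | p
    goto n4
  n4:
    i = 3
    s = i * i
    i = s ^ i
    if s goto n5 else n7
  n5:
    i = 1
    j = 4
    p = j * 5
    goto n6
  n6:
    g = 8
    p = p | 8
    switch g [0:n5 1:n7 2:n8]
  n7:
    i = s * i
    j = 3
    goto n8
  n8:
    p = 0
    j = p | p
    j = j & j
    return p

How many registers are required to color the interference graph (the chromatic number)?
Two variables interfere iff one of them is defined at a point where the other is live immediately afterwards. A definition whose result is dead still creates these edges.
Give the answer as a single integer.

Block summaries:
  n0: {j,p,s} / ∅
  n1: {i,j} / ∅
  n2: {j,p} / {p}
  n3: {p,s} / {p,s}
  n4: {i,s} / ∅
  n5: {i,j,p} / ∅
  n6: {g,p} / {p}
  n7: {i,j} / {i,s}
  n8: {j,p} / ∅

Liveness:
  n0 li=∅ lo={p,s}
  n1 li={p} lo={p}
  n2 li={p} lo=∅
  n3 li={p,s} lo=∅
  n4 li=∅ lo={i,s}
  n5 li={s} lo={i,p,s}
  n6 li={i,p,s} lo={i,s}
  n7 li={i,s} lo=∅
  n8 li=∅ lo=∅

Interfere edges:
  g↔{i,p,s}
  i↔{g,j,p,s}
  j↔{i,p,s}
  p↔{g,i,j,s}
  s↔{g,i,j,p}

Chromatic number:
  clique {g,i,p,s} ⇒ need ≥ 4
  assign g→R3 i→R0 j→R3 p→R1 s→R2 — no edge inside a register ⇒ χ ≤ 4
  χ = 4

Answer: 4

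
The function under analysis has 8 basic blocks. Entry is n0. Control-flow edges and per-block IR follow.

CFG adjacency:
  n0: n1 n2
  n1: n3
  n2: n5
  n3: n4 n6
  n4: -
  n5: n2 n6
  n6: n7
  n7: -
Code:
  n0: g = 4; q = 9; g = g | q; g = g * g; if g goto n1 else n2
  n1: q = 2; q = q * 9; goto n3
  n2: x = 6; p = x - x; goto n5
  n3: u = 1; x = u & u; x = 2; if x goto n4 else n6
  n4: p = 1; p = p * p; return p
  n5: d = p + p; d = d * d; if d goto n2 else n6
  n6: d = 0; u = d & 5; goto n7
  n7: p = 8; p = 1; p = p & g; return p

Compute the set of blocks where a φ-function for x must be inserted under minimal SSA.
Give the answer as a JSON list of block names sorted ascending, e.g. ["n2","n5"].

Answer: ["n2", "n6"]

Working:
idom tree: n1←n0 n2←n0 n3←n1 n4←n3 n5←n2 n6←n0 n7←n6
Dom at joins:
  n2: preds {n0,n5}: {n0} ∩ {n0,n2,n5} = {n0}; idom=n0
  n6: preds {n3,n5}: {n0,n1,n3} ∩ {n0,n2,n5} = {n0}; idom=n0

DF walk-up:
  join n2 pred n0: · stop@n0
  join n2 pred n5: n5→n2 stop@n0
  join n6 pred n3: n3→n1 stop@n0
  join n6 pred n5: n5→n2 stop@n0
  n0 → ∅
  n1 → {n6}
  n2 → {n2,n6}
  n3 → {n6}
  n4 → ∅
  n5 → {n2,n6}
  n6 → ∅
  n7 → ∅

φ for x: defs {n2,n3}
  DF⁺ = {n2,n6}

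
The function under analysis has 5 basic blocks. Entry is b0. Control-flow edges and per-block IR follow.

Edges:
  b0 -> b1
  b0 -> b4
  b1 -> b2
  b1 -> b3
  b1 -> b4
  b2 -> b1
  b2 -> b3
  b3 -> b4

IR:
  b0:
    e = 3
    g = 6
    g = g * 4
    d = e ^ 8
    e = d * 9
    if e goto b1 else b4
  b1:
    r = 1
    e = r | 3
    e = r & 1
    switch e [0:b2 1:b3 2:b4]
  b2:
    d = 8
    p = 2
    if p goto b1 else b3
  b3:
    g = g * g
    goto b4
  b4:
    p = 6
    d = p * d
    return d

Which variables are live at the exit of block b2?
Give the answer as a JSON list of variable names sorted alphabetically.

Answer: ["d", "g"]

Derivation:
def/use:
  b0 def {d,e,g} use ∅
  b1 def {e,r} use ∅
  b2 def {d,p} use ∅
  b3 def {g} use {g}
  b4 def {d,p} use {d}

Backward fixpoint:
  b0 li=∅ lo={d,g}
  b1 li={d,g} lo={d,g}
  b2 li={g} lo={d,g}
  b3 li={d,g} lo={d}
  b4 li={d} lo=∅

live-out(b2) = ["d", "g"]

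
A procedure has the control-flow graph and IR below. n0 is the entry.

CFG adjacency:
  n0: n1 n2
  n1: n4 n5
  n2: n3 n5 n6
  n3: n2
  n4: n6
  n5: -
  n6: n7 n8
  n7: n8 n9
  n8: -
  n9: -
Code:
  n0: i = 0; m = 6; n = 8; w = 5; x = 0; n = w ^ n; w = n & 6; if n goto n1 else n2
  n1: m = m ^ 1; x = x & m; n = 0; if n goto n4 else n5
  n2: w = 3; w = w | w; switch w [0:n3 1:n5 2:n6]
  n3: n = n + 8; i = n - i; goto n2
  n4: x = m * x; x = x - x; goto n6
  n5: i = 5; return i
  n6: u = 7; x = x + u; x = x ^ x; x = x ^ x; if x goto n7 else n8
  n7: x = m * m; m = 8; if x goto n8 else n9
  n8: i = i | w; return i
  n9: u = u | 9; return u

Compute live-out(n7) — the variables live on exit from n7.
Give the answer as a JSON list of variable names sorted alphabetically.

def/use:
  n0 def {i,m,n,w,x} use ∅
  n1 def {m,n,x} use {m,x}
  n2 def {w} use ∅
  n3 def {i,n} use {i,n}
  n4 def {x} use {m,x}
  n5 def {i} use ∅
  n6 def {u,x} use {x}
  n7 def {m,x} use {m}
  n8 def {i} use {i,w}
  n9 def {u} use {u}

Live sets:
  n0: in=∅ out={i,m,n,w,x}
  n1: in={i,m,w,x} out={i,m,w,x}
  n2: in={i,m,n,x} out={i,m,n,w,x}
  n3: in={i,m,n,x} out={i,m,n,x}
  n4: in={i,m,w,x} out={i,m,w,x}
  n5: in=∅ out=∅
  n6: in={i,m,w,x} out={i,m,u,w}
  n7: in={i,m,u,w} out={i,u,w}
  n8: in={i,w} out=∅
  n9: in={u} out=∅

live-out(n7) = ["i", "u", "w"]

Answer: ["i", "u", "w"]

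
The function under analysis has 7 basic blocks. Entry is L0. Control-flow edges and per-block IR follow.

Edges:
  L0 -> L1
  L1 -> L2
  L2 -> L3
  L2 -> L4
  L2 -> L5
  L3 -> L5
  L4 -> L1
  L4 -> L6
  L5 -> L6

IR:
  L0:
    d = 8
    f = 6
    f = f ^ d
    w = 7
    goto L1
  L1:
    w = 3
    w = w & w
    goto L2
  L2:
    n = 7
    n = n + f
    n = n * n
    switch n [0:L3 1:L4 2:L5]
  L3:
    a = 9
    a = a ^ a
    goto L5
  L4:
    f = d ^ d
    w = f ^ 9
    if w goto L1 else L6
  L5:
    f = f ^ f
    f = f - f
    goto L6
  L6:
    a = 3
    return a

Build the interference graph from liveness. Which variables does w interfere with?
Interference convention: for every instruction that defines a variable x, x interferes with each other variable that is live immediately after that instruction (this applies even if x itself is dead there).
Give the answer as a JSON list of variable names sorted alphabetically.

Per-block:
  L0 def {d,f,w} use ∅
  L1 def {w} use ∅
  L2 def {n} use {f}
  L3 def {a} use ∅
  L4 def {f,w} use {d}
  L5 def {f} use {f}
  L6 def {a} use ∅

Liveness:
  L0: in=∅ out={d,f}
  L1: in={d,f} out={d,f}
  L2: in={d,f} out={d,f}
  L3: in={f} out={f}
  L4: in={d} out={d,f}
  L5: in={f} out=∅
  L6: in=∅ out=∅

Conflict graph:
  a↔{f}
  d↔{f,n,w}
  f↔{a,d,n,w}
  n↔{d,f}
  w↔{d,f}

N(w) = ["d", "f"]

Answer: ["d", "f"]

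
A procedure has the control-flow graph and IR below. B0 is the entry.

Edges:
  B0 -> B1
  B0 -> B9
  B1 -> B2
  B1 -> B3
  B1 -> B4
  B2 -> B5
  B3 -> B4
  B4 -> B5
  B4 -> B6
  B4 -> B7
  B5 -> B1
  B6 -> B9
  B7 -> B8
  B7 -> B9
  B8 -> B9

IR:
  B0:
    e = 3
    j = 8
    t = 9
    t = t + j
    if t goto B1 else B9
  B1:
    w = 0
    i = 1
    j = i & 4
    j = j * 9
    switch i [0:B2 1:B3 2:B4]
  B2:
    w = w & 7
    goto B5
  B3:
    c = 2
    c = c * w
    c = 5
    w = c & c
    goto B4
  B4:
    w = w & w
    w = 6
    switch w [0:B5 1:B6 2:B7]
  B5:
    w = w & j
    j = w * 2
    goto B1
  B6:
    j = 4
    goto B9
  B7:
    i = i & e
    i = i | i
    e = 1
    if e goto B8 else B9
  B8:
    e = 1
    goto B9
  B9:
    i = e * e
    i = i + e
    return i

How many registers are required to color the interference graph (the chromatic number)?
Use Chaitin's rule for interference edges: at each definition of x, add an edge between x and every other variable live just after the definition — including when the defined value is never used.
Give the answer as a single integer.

Answer: 5

Derivation:
Block summaries:
  B0: {e,j,t} / ∅
  B1: {i,j,w} / ∅
  B2: {w} / {w}
  B3: {c,w} / {w}
  B4: {w} / {w}
  B5: {j,w} / {j,w}
  B6: {j} / ∅
  B7: {e,i} / {e,i}
  B8: {e} / ∅
  B9: {i} / {e}

Liveness:
  B0: in=∅ out={e}
  B1: in={e} out={e,i,j,w}
  B2: in={e,j,w} out={e,j,w}
  B3: in={e,i,j,w} out={e,i,j,w}
  B4: in={e,i,j,w} out={e,i,j,w}
  B5: in={e,j,w} out={e}
  B6: in={e} out={e}
  B7: in={e,i} out={e}
  B8: in=∅ out={e}
  B9: in={e} out=∅

Interfere edges:
  c↔{e,i,j,w}
  e↔{c,i,j,t,w}
  i↔{c,e,j,w}
  j↔{c,e,i,t,w}
  t↔{e,j}
  w↔{c,e,i,j}

Registers:
  clique {c,e,i,j,w} ⇒ need ≥ 5
  5-colouring: R0={e}  R1={j}  R2={c,t}  R3={i}  R4={w}
  χ = 5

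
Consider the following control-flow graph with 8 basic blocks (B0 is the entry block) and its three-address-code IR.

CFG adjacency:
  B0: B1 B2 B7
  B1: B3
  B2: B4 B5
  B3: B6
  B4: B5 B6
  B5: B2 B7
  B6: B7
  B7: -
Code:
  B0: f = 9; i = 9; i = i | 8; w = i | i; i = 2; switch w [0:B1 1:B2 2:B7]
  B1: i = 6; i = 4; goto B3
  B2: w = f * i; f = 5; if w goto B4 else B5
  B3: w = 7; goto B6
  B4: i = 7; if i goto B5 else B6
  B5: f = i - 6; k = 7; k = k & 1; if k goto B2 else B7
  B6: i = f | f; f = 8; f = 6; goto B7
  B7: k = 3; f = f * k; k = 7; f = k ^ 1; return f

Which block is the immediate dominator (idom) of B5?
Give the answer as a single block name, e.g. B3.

idom tree: B1←B0 B2←B0 B3←B1 B4←B2 B5←B2 B6←B0 B7←B0
Dom at joins:
  B2: preds {B0,B5}: {B0} ∩ {B0,B2,B5} = {B0}; idom=B0
  B5: preds {B2,B4}: {B0,B2} ∩ {B0,B2,B4} = {B0,B2}; idom=B2
  B6: preds {B3,B4}: {B0,B1,B3} ∩ {B0,B2,B4} = {B0}; idom=B0
  B7: preds {B0,B5,B6}: {B0} ∩ {B0,B2,B5} ∩ {B0,B6} = {B0}; idom=B0

idom(B5) = B2

Answer: B2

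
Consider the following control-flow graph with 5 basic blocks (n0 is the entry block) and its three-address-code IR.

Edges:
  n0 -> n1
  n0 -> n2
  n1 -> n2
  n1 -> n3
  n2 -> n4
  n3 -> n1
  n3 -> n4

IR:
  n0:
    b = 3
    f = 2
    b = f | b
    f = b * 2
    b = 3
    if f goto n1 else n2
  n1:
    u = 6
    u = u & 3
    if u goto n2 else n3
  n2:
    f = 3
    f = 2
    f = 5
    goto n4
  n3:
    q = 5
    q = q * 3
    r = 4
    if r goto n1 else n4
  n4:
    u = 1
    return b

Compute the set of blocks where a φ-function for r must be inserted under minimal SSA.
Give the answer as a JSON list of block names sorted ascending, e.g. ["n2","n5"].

idom tree: n1←n0 n2←n0 n3←n1 n4←n0
Dom∩ at merges:
  n1: preds {n0,n3}: {n0} ∩ {n0,n1,n3} = {n0}; idom=n0
  n2: preds {n0,n1}: {n0} ∩ {n0,n1} = {n0}; idom=n0
  n4: preds {n2,n3}: {n0,n2} ∩ {n0,n1,n3} = {n0}; idom=n0

DF derivation:
  n1←n0: walk · to n0
  n1←n3: walk n3→n1 to n0
  n2←n0: walk · to n0
  n2←n1: walk n1 to n0
  n4←n2: walk n2 to n0
  n4←n3: walk n3→n1 to n0
  n0 → ∅
  n1 → {n1,n2,n4}
  n2 → {n4}
  n3 → {n1,n4}
  n4 → ∅

φ for r: defs {n3}
  DF⁺ = {n1,n2,n4}

Answer: ["n1", "n2", "n4"]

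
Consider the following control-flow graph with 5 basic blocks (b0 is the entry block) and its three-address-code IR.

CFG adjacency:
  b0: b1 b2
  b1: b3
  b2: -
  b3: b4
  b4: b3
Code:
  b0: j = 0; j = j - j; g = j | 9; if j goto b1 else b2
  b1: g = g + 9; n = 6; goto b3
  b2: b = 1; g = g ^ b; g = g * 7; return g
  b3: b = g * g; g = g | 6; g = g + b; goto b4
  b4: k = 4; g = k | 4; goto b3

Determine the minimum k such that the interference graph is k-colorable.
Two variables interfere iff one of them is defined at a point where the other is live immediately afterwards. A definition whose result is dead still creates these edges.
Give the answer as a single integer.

Answer: 2

Analysis:
Block summaries:
  b0: def={g,j} ue=∅
  b1: def={g,n} ue={g}
  b2: def={b,g} ue={g}
  b3: def={b,g} ue={g}
  b4: def={g,k} ue=∅

Backward fixpoint:
  b0: in=∅ out={g}
  b1: in={g} out={g}
  b2: in={g} out=∅
  b3: in={g} out=∅
  b4: in=∅ out={g}

Interference:
  b — {g}
  g — {b,j,n}
  j — {g}
  k — ∅
  n — {g}

Colouring:
  lower bound: {b,g} mutually conflict ⇒ χ ≥ 2
  assign b→R1 g→R0 j→R1 k→R0 n→R1 — no edge inside a register ⇒ χ ≤ 2
  χ = 2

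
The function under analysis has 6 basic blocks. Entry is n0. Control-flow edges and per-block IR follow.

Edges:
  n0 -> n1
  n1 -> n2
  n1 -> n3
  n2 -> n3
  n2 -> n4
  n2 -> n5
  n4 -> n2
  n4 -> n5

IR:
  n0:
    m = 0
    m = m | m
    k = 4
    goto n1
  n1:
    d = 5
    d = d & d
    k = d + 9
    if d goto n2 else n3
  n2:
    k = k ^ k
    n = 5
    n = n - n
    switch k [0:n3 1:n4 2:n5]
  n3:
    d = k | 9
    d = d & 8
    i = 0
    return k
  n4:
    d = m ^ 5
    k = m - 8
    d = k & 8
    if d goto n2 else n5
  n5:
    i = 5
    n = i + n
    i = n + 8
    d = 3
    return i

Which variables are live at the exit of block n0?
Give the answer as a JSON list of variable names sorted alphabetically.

Answer: ["m"]

Working:
Per-block:
  n0 def {k,m} use ∅
  n1 def {d,k} use ∅
  n2 def {k,n} use {k}
  n3 def {d,i} use {k}
  n4 def {d,k} use {m}
  n5 def {d,i,n} use {n}

Liveness:
  n0 li=∅ lo={m}
  n1 li={m} lo={k,m}
  n2 li={k,m} lo={k,m,n}
  n3 li={k} lo=∅
  n4 li={m,n} lo={k,m,n}
  n5 li={n} lo=∅

live-out(n0) = ["m"]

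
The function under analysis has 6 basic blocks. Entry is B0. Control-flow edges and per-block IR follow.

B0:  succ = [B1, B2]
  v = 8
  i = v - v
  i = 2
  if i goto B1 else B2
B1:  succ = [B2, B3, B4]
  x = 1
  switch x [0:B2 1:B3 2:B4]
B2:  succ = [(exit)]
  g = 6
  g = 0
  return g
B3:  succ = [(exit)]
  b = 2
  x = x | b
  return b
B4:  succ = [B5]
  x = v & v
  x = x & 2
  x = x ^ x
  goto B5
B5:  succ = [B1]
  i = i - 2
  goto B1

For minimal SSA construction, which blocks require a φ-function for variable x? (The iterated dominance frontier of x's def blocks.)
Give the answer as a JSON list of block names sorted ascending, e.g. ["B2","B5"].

idom tree: B1←B0 B2←B0 B3←B1 B4←B1 B5←B4
Join-block Dom:
  B1: preds {B0,B5}: {B0} ∩ {B0,B1,B4,B5} = {B0}; idom=B0
  B2: preds {B0,B1}: {B0} ∩ {B0,B1} = {B0}; idom=B0

Frontier:
  join B1 pred B0: · stop@B0
  join B1 pred B5: B5→B4→B1 stop@B0
  join B2 pred B0: · stop@B0
  join B2 pred B1: B1 stop@B0
  DF(B0)=∅
  DF(B1)={B1,B2}
  DF(B2)=∅
  DF(B3)=∅
  DF(B4)={B1}
  DF(B5)={B1}

φ for x: defs {B1,B3,B4}
  DF⁺ = {B1,B2}

Answer: ["B1", "B2"]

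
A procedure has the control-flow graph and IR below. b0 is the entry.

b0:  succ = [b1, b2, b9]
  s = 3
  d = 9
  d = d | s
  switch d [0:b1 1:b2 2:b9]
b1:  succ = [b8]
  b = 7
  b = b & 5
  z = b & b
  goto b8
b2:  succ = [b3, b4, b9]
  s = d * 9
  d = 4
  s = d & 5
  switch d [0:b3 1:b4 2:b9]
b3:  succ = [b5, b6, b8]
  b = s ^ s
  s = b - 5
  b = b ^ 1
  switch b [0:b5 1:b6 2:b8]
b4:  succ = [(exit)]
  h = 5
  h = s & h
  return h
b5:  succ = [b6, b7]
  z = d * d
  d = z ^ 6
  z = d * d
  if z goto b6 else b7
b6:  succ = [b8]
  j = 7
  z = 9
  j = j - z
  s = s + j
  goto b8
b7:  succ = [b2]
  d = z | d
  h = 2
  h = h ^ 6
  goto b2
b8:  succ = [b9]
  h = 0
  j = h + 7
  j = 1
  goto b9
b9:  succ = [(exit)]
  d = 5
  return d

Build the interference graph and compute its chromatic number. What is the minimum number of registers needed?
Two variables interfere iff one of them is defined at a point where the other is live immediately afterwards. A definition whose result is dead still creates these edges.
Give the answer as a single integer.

Per-block:
  b0 def {d,s} use ∅
  b1 def {b,z} use ∅
  b2 def {d,s} use {d}
  b3 def {b,s} use {s}
  b4 def {h} use {s}
  b5 def {d,z} use {d}
  b6 def {j,s,z} use {s}
  b7 def {d,h} use {d,z}
  b8 def {h,j} use ∅
  b9 def {d} use ∅

Live sets:
  b0: in=∅ out={d}
  b1: in=∅ out=∅
  b2: in={d} out={d,s}
  b3: in={d,s} out={d,s}
  b4: in={s} out=∅
  b5: in={d,s} out={d,s,z}
  b6: in={s} out=∅
  b7: in={d,z} out={d}
  b8: in=∅ out=∅
  b9: in=∅ out=∅

Conflict graph:
  b — {d,s}
  d — {b,h,s,z}
  h — {d,s}
  j — {s,z}
  s — {b,d,h,j,z}
  z — {d,j,s}

Chromatic number:
  {b,d,s} pairwise interfere (3-clique) ⇒ χ ≥ 3
  3-colouring: R0={s}  R1={d,j}  R2={b,h,z}
  χ = 3

Answer: 3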